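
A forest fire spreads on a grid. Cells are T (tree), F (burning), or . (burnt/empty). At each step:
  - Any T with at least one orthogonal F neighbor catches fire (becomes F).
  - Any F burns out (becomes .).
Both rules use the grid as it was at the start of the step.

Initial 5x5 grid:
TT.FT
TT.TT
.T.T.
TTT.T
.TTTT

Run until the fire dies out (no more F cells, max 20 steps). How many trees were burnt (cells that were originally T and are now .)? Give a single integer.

Answer: 4

Derivation:
Step 1: +2 fires, +1 burnt (F count now 2)
Step 2: +2 fires, +2 burnt (F count now 2)
Step 3: +0 fires, +2 burnt (F count now 0)
Fire out after step 3
Initially T: 17, now '.': 12
Total burnt (originally-T cells now '.'): 4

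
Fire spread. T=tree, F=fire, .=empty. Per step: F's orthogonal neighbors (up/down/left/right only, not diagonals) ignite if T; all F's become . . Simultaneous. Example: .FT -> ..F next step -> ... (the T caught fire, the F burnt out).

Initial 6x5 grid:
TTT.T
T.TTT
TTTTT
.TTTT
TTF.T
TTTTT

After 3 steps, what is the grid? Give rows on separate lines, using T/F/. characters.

Step 1: 3 trees catch fire, 1 burn out
  TTT.T
  T.TTT
  TTTTT
  .TFTT
  TF..T
  TTFTT
Step 2: 6 trees catch fire, 3 burn out
  TTT.T
  T.TTT
  TTFTT
  .F.FT
  F...T
  TF.FT
Step 3: 6 trees catch fire, 6 burn out
  TTT.T
  T.FTT
  TF.FT
  ....F
  ....T
  F...F

TTT.T
T.FTT
TF.FT
....F
....T
F...F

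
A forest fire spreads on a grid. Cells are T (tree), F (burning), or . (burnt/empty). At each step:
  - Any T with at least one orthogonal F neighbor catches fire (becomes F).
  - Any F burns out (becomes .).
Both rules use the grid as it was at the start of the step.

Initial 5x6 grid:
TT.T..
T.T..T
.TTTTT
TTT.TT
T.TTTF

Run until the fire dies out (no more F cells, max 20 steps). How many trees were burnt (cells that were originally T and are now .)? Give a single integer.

Answer: 16

Derivation:
Step 1: +2 fires, +1 burnt (F count now 2)
Step 2: +3 fires, +2 burnt (F count now 3)
Step 3: +3 fires, +3 burnt (F count now 3)
Step 4: +2 fires, +3 burnt (F count now 2)
Step 5: +2 fires, +2 burnt (F count now 2)
Step 6: +3 fires, +2 burnt (F count now 3)
Step 7: +1 fires, +3 burnt (F count now 1)
Step 8: +0 fires, +1 burnt (F count now 0)
Fire out after step 8
Initially T: 20, now '.': 26
Total burnt (originally-T cells now '.'): 16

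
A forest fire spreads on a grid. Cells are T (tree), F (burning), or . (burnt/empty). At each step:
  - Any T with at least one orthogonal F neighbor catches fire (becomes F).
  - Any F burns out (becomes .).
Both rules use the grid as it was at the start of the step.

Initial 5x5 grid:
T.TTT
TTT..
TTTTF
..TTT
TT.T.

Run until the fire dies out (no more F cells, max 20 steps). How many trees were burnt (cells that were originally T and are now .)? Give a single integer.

Answer: 15

Derivation:
Step 1: +2 fires, +1 burnt (F count now 2)
Step 2: +2 fires, +2 burnt (F count now 2)
Step 3: +4 fires, +2 burnt (F count now 4)
Step 4: +3 fires, +4 burnt (F count now 3)
Step 5: +2 fires, +3 burnt (F count now 2)
Step 6: +2 fires, +2 burnt (F count now 2)
Step 7: +0 fires, +2 burnt (F count now 0)
Fire out after step 7
Initially T: 17, now '.': 23
Total burnt (originally-T cells now '.'): 15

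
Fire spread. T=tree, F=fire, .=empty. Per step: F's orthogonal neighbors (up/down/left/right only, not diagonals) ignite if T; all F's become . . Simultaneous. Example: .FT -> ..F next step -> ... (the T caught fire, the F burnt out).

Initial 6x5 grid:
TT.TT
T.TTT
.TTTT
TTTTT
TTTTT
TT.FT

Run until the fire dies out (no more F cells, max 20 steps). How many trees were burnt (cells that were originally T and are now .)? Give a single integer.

Answer: 22

Derivation:
Step 1: +2 fires, +1 burnt (F count now 2)
Step 2: +3 fires, +2 burnt (F count now 3)
Step 3: +4 fires, +3 burnt (F count now 4)
Step 4: +6 fires, +4 burnt (F count now 6)
Step 5: +6 fires, +6 burnt (F count now 6)
Step 6: +1 fires, +6 burnt (F count now 1)
Step 7: +0 fires, +1 burnt (F count now 0)
Fire out after step 7
Initially T: 25, now '.': 27
Total burnt (originally-T cells now '.'): 22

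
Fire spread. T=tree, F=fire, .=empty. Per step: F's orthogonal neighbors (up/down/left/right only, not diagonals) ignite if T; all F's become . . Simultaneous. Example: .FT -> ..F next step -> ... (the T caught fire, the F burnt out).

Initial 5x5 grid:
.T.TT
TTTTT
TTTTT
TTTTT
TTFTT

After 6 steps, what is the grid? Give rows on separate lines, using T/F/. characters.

Step 1: 3 trees catch fire, 1 burn out
  .T.TT
  TTTTT
  TTTTT
  TTFTT
  TF.FT
Step 2: 5 trees catch fire, 3 burn out
  .T.TT
  TTTTT
  TTFTT
  TF.FT
  F...F
Step 3: 5 trees catch fire, 5 burn out
  .T.TT
  TTFTT
  TF.FT
  F...F
  .....
Step 4: 4 trees catch fire, 5 burn out
  .T.TT
  TF.FT
  F...F
  .....
  .....
Step 5: 4 trees catch fire, 4 burn out
  .F.FT
  F...F
  .....
  .....
  .....
Step 6: 1 trees catch fire, 4 burn out
  ....F
  .....
  .....
  .....
  .....

....F
.....
.....
.....
.....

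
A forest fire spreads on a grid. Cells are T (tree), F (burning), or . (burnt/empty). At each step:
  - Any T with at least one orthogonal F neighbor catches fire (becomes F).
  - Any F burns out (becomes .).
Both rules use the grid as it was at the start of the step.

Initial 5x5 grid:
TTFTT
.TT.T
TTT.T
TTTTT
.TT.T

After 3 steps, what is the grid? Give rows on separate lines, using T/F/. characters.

Step 1: 3 trees catch fire, 1 burn out
  TF.FT
  .TF.T
  TTT.T
  TTTTT
  .TT.T
Step 2: 4 trees catch fire, 3 burn out
  F...F
  .F..T
  TTF.T
  TTTTT
  .TT.T
Step 3: 3 trees catch fire, 4 burn out
  .....
  ....F
  TF..T
  TTFTT
  .TT.T

.....
....F
TF..T
TTFTT
.TT.T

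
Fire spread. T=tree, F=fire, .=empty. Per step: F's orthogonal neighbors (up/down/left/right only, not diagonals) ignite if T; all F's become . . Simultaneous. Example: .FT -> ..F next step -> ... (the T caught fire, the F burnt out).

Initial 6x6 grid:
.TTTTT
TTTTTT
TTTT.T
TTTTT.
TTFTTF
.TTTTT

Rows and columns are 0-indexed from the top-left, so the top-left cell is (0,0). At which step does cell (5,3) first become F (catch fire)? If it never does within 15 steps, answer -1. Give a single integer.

Step 1: cell (5,3)='T' (+6 fires, +2 burnt)
Step 2: cell (5,3)='F' (+8 fires, +6 burnt)
  -> target ignites at step 2
Step 3: cell (5,3)='.' (+4 fires, +8 burnt)
Step 4: cell (5,3)='.' (+4 fires, +4 burnt)
Step 5: cell (5,3)='.' (+4 fires, +4 burnt)
Step 6: cell (5,3)='.' (+2 fires, +4 burnt)
Step 7: cell (5,3)='.' (+2 fires, +2 burnt)
Step 8: cell (5,3)='.' (+0 fires, +2 burnt)
  fire out at step 8

2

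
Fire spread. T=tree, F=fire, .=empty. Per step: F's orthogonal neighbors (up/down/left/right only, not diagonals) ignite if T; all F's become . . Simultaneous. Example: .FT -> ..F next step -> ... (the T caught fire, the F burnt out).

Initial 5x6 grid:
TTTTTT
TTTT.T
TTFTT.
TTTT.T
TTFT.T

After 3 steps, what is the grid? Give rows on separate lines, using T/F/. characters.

Step 1: 6 trees catch fire, 2 burn out
  TTTTTT
  TTFT.T
  TF.FT.
  TTFT.T
  TF.F.T
Step 2: 8 trees catch fire, 6 burn out
  TTFTTT
  TF.F.T
  F...F.
  TF.F.T
  F....T
Step 3: 4 trees catch fire, 8 burn out
  TF.FTT
  F....T
  ......
  F....T
  .....T

TF.FTT
F....T
......
F....T
.....T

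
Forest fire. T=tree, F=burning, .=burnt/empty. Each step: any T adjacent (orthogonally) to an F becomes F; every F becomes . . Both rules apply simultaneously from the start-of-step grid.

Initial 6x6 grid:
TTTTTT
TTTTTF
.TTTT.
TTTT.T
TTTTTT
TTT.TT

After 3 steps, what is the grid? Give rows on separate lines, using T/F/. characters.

Step 1: 2 trees catch fire, 1 burn out
  TTTTTF
  TTTTF.
  .TTTT.
  TTTT.T
  TTTTTT
  TTT.TT
Step 2: 3 trees catch fire, 2 burn out
  TTTTF.
  TTTF..
  .TTTF.
  TTTT.T
  TTTTTT
  TTT.TT
Step 3: 3 trees catch fire, 3 burn out
  TTTF..
  TTF...
  .TTF..
  TTTT.T
  TTTTTT
  TTT.TT

TTTF..
TTF...
.TTF..
TTTT.T
TTTTTT
TTT.TT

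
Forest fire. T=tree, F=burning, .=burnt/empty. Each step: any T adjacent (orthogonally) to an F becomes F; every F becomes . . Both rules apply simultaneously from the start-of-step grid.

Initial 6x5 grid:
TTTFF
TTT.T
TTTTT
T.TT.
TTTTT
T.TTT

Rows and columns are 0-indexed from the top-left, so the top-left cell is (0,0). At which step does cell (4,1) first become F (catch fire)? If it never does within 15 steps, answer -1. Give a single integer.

Step 1: cell (4,1)='T' (+2 fires, +2 burnt)
Step 2: cell (4,1)='T' (+3 fires, +2 burnt)
Step 3: cell (4,1)='T' (+4 fires, +3 burnt)
Step 4: cell (4,1)='T' (+4 fires, +4 burnt)
Step 5: cell (4,1)='T' (+3 fires, +4 burnt)
Step 6: cell (4,1)='F' (+5 fires, +3 burnt)
  -> target ignites at step 6
Step 7: cell (4,1)='.' (+2 fires, +5 burnt)
Step 8: cell (4,1)='.' (+1 fires, +2 burnt)
Step 9: cell (4,1)='.' (+0 fires, +1 burnt)
  fire out at step 9

6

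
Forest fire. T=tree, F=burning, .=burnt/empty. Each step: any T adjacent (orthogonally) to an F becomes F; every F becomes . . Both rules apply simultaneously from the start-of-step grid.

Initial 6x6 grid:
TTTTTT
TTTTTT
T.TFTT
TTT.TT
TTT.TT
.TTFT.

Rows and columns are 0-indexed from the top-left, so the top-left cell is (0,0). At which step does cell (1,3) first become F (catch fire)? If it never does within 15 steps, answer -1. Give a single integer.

Step 1: cell (1,3)='F' (+5 fires, +2 burnt)
  -> target ignites at step 1
Step 2: cell (1,3)='.' (+9 fires, +5 burnt)
Step 3: cell (1,3)='.' (+8 fires, +9 burnt)
Step 4: cell (1,3)='.' (+5 fires, +8 burnt)
Step 5: cell (1,3)='.' (+2 fires, +5 burnt)
Step 6: cell (1,3)='.' (+0 fires, +2 burnt)
  fire out at step 6

1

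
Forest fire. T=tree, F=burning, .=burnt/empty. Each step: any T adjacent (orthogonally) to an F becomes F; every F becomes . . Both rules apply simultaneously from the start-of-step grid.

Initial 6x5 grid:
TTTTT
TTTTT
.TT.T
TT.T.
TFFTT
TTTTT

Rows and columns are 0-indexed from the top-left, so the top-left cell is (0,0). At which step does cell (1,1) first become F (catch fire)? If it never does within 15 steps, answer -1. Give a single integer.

Step 1: cell (1,1)='T' (+5 fires, +2 burnt)
Step 2: cell (1,1)='T' (+6 fires, +5 burnt)
Step 3: cell (1,1)='F' (+3 fires, +6 burnt)
  -> target ignites at step 3
Step 4: cell (1,1)='.' (+3 fires, +3 burnt)
Step 5: cell (1,1)='.' (+3 fires, +3 burnt)
Step 6: cell (1,1)='.' (+2 fires, +3 burnt)
Step 7: cell (1,1)='.' (+2 fires, +2 burnt)
Step 8: cell (1,1)='.' (+0 fires, +2 burnt)
  fire out at step 8

3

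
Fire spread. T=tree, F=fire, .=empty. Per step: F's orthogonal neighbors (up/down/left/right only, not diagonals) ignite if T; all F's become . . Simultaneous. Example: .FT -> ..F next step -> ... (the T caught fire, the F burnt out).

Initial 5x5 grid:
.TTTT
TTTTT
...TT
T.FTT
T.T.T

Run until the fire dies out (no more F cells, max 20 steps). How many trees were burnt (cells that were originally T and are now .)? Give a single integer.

Answer: 15

Derivation:
Step 1: +2 fires, +1 burnt (F count now 2)
Step 2: +2 fires, +2 burnt (F count now 2)
Step 3: +3 fires, +2 burnt (F count now 3)
Step 4: +3 fires, +3 burnt (F count now 3)
Step 5: +3 fires, +3 burnt (F count now 3)
Step 6: +2 fires, +3 burnt (F count now 2)
Step 7: +0 fires, +2 burnt (F count now 0)
Fire out after step 7
Initially T: 17, now '.': 23
Total burnt (originally-T cells now '.'): 15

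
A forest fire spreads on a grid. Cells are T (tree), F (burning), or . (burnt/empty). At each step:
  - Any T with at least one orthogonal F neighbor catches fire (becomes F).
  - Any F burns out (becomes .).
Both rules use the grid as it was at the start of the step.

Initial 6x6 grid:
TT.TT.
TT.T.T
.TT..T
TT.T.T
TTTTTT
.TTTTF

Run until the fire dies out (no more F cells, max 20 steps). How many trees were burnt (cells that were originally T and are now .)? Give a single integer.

Step 1: +2 fires, +1 burnt (F count now 2)
Step 2: +3 fires, +2 burnt (F count now 3)
Step 3: +3 fires, +3 burnt (F count now 3)
Step 4: +4 fires, +3 burnt (F count now 4)
Step 5: +1 fires, +4 burnt (F count now 1)
Step 6: +2 fires, +1 burnt (F count now 2)
Step 7: +2 fires, +2 burnt (F count now 2)
Step 8: +2 fires, +2 burnt (F count now 2)
Step 9: +2 fires, +2 burnt (F count now 2)
Step 10: +1 fires, +2 burnt (F count now 1)
Step 11: +0 fires, +1 burnt (F count now 0)
Fire out after step 11
Initially T: 25, now '.': 33
Total burnt (originally-T cells now '.'): 22

Answer: 22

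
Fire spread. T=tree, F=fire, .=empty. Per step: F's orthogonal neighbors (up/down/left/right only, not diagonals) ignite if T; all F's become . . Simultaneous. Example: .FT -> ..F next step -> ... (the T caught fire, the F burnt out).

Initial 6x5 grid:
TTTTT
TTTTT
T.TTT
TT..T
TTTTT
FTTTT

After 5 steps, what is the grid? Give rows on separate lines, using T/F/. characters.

Step 1: 2 trees catch fire, 1 burn out
  TTTTT
  TTTTT
  T.TTT
  TT..T
  FTTTT
  .FTTT
Step 2: 3 trees catch fire, 2 burn out
  TTTTT
  TTTTT
  T.TTT
  FT..T
  .FTTT
  ..FTT
Step 3: 4 trees catch fire, 3 burn out
  TTTTT
  TTTTT
  F.TTT
  .F..T
  ..FTT
  ...FT
Step 4: 3 trees catch fire, 4 burn out
  TTTTT
  FTTTT
  ..TTT
  ....T
  ...FT
  ....F
Step 5: 3 trees catch fire, 3 burn out
  FTTTT
  .FTTT
  ..TTT
  ....T
  ....F
  .....

FTTTT
.FTTT
..TTT
....T
....F
.....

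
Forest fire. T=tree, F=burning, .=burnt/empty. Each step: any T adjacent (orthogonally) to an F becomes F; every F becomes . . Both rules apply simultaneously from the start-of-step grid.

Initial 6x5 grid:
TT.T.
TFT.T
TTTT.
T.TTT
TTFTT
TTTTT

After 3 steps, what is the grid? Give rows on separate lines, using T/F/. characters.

Step 1: 8 trees catch fire, 2 burn out
  TF.T.
  F.F.T
  TFTT.
  T.FTT
  TF.FT
  TTFTT
Step 2: 8 trees catch fire, 8 burn out
  F..T.
  ....T
  F.FT.
  T..FT
  F...F
  TF.FT
Step 3: 5 trees catch fire, 8 burn out
  ...T.
  ....T
  ...F.
  F...F
  .....
  F...F

...T.
....T
...F.
F...F
.....
F...F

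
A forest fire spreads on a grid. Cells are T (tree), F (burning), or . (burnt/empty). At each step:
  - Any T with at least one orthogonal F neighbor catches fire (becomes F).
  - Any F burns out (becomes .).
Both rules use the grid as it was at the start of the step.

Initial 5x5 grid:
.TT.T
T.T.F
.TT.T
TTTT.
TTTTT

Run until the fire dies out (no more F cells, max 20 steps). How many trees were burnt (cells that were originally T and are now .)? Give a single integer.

Step 1: +2 fires, +1 burnt (F count now 2)
Step 2: +0 fires, +2 burnt (F count now 0)
Fire out after step 2
Initially T: 17, now '.': 10
Total burnt (originally-T cells now '.'): 2

Answer: 2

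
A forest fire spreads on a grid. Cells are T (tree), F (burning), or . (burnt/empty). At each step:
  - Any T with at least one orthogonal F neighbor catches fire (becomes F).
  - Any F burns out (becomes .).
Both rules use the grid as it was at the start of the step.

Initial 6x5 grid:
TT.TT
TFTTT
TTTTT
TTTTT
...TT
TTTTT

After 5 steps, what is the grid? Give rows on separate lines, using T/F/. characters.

Step 1: 4 trees catch fire, 1 burn out
  TF.TT
  F.FTT
  TFTTT
  TTTTT
  ...TT
  TTTTT
Step 2: 5 trees catch fire, 4 burn out
  F..TT
  ...FT
  F.FTT
  TFTTT
  ...TT
  TTTTT
Step 3: 5 trees catch fire, 5 burn out
  ...FT
  ....F
  ...FT
  F.FTT
  ...TT
  TTTTT
Step 4: 3 trees catch fire, 5 burn out
  ....F
  .....
  ....F
  ...FT
  ...TT
  TTTTT
Step 5: 2 trees catch fire, 3 burn out
  .....
  .....
  .....
  ....F
  ...FT
  TTTTT

.....
.....
.....
....F
...FT
TTTTT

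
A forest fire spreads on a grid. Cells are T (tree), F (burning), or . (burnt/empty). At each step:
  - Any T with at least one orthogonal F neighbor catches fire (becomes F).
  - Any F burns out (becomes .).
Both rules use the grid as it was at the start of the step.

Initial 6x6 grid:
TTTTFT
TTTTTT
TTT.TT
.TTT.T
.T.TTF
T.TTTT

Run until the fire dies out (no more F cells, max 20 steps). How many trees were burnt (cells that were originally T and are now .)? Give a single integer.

Answer: 27

Derivation:
Step 1: +6 fires, +2 burnt (F count now 6)
Step 2: +7 fires, +6 burnt (F count now 7)
Step 3: +4 fires, +7 burnt (F count now 4)
Step 4: +5 fires, +4 burnt (F count now 5)
Step 5: +3 fires, +5 burnt (F count now 3)
Step 6: +2 fires, +3 burnt (F count now 2)
Step 7: +0 fires, +2 burnt (F count now 0)
Fire out after step 7
Initially T: 28, now '.': 35
Total burnt (originally-T cells now '.'): 27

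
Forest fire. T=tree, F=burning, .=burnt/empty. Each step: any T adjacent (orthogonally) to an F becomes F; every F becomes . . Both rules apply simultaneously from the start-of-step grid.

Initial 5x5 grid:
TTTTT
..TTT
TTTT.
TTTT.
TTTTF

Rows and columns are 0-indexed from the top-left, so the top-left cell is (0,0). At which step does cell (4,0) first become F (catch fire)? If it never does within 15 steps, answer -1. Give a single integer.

Step 1: cell (4,0)='T' (+1 fires, +1 burnt)
Step 2: cell (4,0)='T' (+2 fires, +1 burnt)
Step 3: cell (4,0)='T' (+3 fires, +2 burnt)
Step 4: cell (4,0)='F' (+4 fires, +3 burnt)
  -> target ignites at step 4
Step 5: cell (4,0)='.' (+5 fires, +4 burnt)
Step 6: cell (4,0)='.' (+3 fires, +5 burnt)
Step 7: cell (4,0)='.' (+1 fires, +3 burnt)
Step 8: cell (4,0)='.' (+1 fires, +1 burnt)
Step 9: cell (4,0)='.' (+0 fires, +1 burnt)
  fire out at step 9

4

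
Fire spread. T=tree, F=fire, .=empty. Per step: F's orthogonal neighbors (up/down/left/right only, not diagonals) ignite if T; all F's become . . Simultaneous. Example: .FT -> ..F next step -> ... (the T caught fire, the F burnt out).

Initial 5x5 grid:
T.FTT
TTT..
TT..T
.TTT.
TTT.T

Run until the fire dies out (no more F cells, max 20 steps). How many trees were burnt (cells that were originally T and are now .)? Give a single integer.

Answer: 14

Derivation:
Step 1: +2 fires, +1 burnt (F count now 2)
Step 2: +2 fires, +2 burnt (F count now 2)
Step 3: +2 fires, +2 burnt (F count now 2)
Step 4: +3 fires, +2 burnt (F count now 3)
Step 5: +2 fires, +3 burnt (F count now 2)
Step 6: +3 fires, +2 burnt (F count now 3)
Step 7: +0 fires, +3 burnt (F count now 0)
Fire out after step 7
Initially T: 16, now '.': 23
Total burnt (originally-T cells now '.'): 14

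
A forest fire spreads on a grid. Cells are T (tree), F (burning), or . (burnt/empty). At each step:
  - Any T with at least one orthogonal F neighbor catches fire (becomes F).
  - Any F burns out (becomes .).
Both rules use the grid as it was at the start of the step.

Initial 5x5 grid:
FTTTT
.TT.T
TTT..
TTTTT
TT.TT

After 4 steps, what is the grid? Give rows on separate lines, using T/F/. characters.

Step 1: 1 trees catch fire, 1 burn out
  .FTTT
  .TT.T
  TTT..
  TTTTT
  TT.TT
Step 2: 2 trees catch fire, 1 burn out
  ..FTT
  .FT.T
  TTT..
  TTTTT
  TT.TT
Step 3: 3 trees catch fire, 2 burn out
  ...FT
  ..F.T
  TFT..
  TTTTT
  TT.TT
Step 4: 4 trees catch fire, 3 burn out
  ....F
  ....T
  F.F..
  TFTTT
  TT.TT

....F
....T
F.F..
TFTTT
TT.TT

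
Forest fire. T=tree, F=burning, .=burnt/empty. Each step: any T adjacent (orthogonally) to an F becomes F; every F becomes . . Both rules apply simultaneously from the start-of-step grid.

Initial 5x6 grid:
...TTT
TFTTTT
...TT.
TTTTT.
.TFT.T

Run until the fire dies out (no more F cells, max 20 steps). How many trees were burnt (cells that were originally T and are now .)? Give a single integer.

Step 1: +5 fires, +2 burnt (F count now 5)
Step 2: +3 fires, +5 burnt (F count now 3)
Step 3: +5 fires, +3 burnt (F count now 5)
Step 4: +3 fires, +5 burnt (F count now 3)
Step 5: +1 fires, +3 burnt (F count now 1)
Step 6: +0 fires, +1 burnt (F count now 0)
Fire out after step 6
Initially T: 18, now '.': 29
Total burnt (originally-T cells now '.'): 17

Answer: 17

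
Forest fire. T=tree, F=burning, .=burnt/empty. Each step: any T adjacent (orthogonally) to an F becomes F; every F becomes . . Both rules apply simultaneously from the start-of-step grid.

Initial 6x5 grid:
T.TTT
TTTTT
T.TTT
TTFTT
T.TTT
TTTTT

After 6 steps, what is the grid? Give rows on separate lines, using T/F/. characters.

Step 1: 4 trees catch fire, 1 burn out
  T.TTT
  TTTTT
  T.FTT
  TF.FT
  T.FTT
  TTTTT
Step 2: 6 trees catch fire, 4 burn out
  T.TTT
  TTFTT
  T..FT
  F...F
  T..FT
  TTFTT
Step 3: 9 trees catch fire, 6 burn out
  T.FTT
  TF.FT
  F...F
  .....
  F...F
  TF.FT
Step 4: 5 trees catch fire, 9 burn out
  T..FT
  F...F
  .....
  .....
  .....
  F...F
Step 5: 2 trees catch fire, 5 burn out
  F...F
  .....
  .....
  .....
  .....
  .....
Step 6: 0 trees catch fire, 2 burn out
  .....
  .....
  .....
  .....
  .....
  .....

.....
.....
.....
.....
.....
.....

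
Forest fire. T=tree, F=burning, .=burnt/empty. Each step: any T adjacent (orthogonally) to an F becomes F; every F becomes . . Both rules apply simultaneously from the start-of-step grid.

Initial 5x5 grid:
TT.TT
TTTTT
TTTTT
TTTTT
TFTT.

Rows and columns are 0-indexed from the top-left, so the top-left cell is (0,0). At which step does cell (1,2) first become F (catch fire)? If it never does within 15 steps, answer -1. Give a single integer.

Step 1: cell (1,2)='T' (+3 fires, +1 burnt)
Step 2: cell (1,2)='T' (+4 fires, +3 burnt)
Step 3: cell (1,2)='T' (+4 fires, +4 burnt)
Step 4: cell (1,2)='F' (+5 fires, +4 burnt)
  -> target ignites at step 4
Step 5: cell (1,2)='.' (+3 fires, +5 burnt)
Step 6: cell (1,2)='.' (+2 fires, +3 burnt)
Step 7: cell (1,2)='.' (+1 fires, +2 burnt)
Step 8: cell (1,2)='.' (+0 fires, +1 burnt)
  fire out at step 8

4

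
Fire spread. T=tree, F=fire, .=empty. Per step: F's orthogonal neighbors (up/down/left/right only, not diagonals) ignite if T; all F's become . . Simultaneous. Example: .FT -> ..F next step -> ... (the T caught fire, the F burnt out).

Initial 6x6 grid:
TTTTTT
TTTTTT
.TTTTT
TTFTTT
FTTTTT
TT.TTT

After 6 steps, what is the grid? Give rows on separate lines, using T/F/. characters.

Step 1: 7 trees catch fire, 2 burn out
  TTTTTT
  TTTTTT
  .TFTTT
  FF.FTT
  .FFTTT
  FT.TTT
Step 2: 6 trees catch fire, 7 burn out
  TTTTTT
  TTFTTT
  .F.FTT
  ....FT
  ...FTT
  .F.TTT
Step 3: 7 trees catch fire, 6 burn out
  TTFTTT
  TF.FTT
  ....FT
  .....F
  ....FT
  ...FTT
Step 4: 7 trees catch fire, 7 burn out
  TF.FTT
  F...FT
  .....F
  ......
  .....F
  ....FT
Step 5: 4 trees catch fire, 7 burn out
  F...FT
  .....F
  ......
  ......
  ......
  .....F
Step 6: 1 trees catch fire, 4 burn out
  .....F
  ......
  ......
  ......
  ......
  ......

.....F
......
......
......
......
......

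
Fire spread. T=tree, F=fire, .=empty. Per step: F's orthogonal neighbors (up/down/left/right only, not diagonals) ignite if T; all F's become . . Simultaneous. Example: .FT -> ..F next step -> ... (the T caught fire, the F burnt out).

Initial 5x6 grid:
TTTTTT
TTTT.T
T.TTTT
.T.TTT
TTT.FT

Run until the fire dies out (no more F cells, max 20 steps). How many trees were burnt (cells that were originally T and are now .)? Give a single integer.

Answer: 20

Derivation:
Step 1: +2 fires, +1 burnt (F count now 2)
Step 2: +3 fires, +2 burnt (F count now 3)
Step 3: +2 fires, +3 burnt (F count now 2)
Step 4: +3 fires, +2 burnt (F count now 3)
Step 5: +3 fires, +3 burnt (F count now 3)
Step 6: +3 fires, +3 burnt (F count now 3)
Step 7: +2 fires, +3 burnt (F count now 2)
Step 8: +2 fires, +2 burnt (F count now 2)
Step 9: +0 fires, +2 burnt (F count now 0)
Fire out after step 9
Initially T: 24, now '.': 26
Total burnt (originally-T cells now '.'): 20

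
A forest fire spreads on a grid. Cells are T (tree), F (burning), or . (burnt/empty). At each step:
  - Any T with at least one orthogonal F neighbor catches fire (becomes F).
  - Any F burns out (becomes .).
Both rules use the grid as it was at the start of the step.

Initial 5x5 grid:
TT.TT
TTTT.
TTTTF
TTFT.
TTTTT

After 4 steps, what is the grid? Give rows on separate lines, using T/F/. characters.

Step 1: 5 trees catch fire, 2 burn out
  TT.TT
  TTTT.
  TTFF.
  TF.F.
  TTFTT
Step 2: 6 trees catch fire, 5 burn out
  TT.TT
  TTFF.
  TF...
  F....
  TF.FT
Step 3: 5 trees catch fire, 6 burn out
  TT.FT
  TF...
  F....
  .....
  F...F
Step 4: 3 trees catch fire, 5 burn out
  TF..F
  F....
  .....
  .....
  .....

TF..F
F....
.....
.....
.....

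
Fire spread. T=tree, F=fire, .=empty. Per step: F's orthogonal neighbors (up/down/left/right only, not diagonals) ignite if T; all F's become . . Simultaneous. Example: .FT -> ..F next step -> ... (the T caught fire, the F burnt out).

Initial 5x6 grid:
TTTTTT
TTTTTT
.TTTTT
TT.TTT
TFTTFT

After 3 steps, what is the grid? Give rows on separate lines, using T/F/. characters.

Step 1: 6 trees catch fire, 2 burn out
  TTTTTT
  TTTTTT
  .TTTTT
  TF.TFT
  F.FF.F
Step 2: 5 trees catch fire, 6 burn out
  TTTTTT
  TTTTTT
  .FTTFT
  F..F.F
  ......
Step 3: 5 trees catch fire, 5 burn out
  TTTTTT
  TFTTFT
  ..FF.F
  ......
  ......

TTTTTT
TFTTFT
..FF.F
......
......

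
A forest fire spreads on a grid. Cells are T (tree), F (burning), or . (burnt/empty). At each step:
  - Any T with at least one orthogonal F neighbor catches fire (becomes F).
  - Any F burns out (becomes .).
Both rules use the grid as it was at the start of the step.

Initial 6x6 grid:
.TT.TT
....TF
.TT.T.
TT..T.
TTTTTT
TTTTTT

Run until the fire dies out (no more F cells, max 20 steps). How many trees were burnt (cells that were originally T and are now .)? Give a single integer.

Step 1: +2 fires, +1 burnt (F count now 2)
Step 2: +2 fires, +2 burnt (F count now 2)
Step 3: +1 fires, +2 burnt (F count now 1)
Step 4: +1 fires, +1 burnt (F count now 1)
Step 5: +3 fires, +1 burnt (F count now 3)
Step 6: +3 fires, +3 burnt (F count now 3)
Step 7: +2 fires, +3 burnt (F count now 2)
Step 8: +3 fires, +2 burnt (F count now 3)
Step 9: +3 fires, +3 burnt (F count now 3)
Step 10: +1 fires, +3 burnt (F count now 1)
Step 11: +0 fires, +1 burnt (F count now 0)
Fire out after step 11
Initially T: 23, now '.': 34
Total burnt (originally-T cells now '.'): 21

Answer: 21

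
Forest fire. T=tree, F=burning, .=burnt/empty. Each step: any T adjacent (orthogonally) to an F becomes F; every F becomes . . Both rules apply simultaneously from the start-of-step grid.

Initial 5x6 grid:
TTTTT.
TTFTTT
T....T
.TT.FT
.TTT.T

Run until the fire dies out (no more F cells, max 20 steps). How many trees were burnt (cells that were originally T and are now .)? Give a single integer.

Answer: 14

Derivation:
Step 1: +4 fires, +2 burnt (F count now 4)
Step 2: +6 fires, +4 burnt (F count now 6)
Step 3: +4 fires, +6 burnt (F count now 4)
Step 4: +0 fires, +4 burnt (F count now 0)
Fire out after step 4
Initially T: 19, now '.': 25
Total burnt (originally-T cells now '.'): 14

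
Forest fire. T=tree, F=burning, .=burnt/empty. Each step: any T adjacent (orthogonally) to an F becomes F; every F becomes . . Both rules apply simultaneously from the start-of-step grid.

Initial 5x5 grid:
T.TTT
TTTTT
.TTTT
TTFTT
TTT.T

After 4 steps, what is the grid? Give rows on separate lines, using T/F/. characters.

Step 1: 4 trees catch fire, 1 burn out
  T.TTT
  TTTTT
  .TFTT
  TF.FT
  TTF.T
Step 2: 6 trees catch fire, 4 burn out
  T.TTT
  TTFTT
  .F.FT
  F...F
  TF..T
Step 3: 6 trees catch fire, 6 burn out
  T.FTT
  TF.FT
  ....F
  .....
  F...F
Step 4: 3 trees catch fire, 6 burn out
  T..FT
  F...F
  .....
  .....
  .....

T..FT
F...F
.....
.....
.....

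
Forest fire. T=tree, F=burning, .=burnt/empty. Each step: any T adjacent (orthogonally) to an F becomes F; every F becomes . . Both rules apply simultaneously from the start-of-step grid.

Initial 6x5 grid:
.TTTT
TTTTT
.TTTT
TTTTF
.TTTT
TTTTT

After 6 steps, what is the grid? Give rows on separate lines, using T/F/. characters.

Step 1: 3 trees catch fire, 1 burn out
  .TTTT
  TTTTT
  .TTTF
  TTTF.
  .TTTF
  TTTTT
Step 2: 5 trees catch fire, 3 burn out
  .TTTT
  TTTTF
  .TTF.
  TTF..
  .TTF.
  TTTTF
Step 3: 6 trees catch fire, 5 burn out
  .TTTF
  TTTF.
  .TF..
  TF...
  .TF..
  TTTF.
Step 4: 6 trees catch fire, 6 burn out
  .TTF.
  TTF..
  .F...
  F....
  .F...
  TTF..
Step 5: 3 trees catch fire, 6 burn out
  .TF..
  TF...
  .....
  .....
  .....
  TF...
Step 6: 3 trees catch fire, 3 burn out
  .F...
  F....
  .....
  .....
  .....
  F....

.F...
F....
.....
.....
.....
F....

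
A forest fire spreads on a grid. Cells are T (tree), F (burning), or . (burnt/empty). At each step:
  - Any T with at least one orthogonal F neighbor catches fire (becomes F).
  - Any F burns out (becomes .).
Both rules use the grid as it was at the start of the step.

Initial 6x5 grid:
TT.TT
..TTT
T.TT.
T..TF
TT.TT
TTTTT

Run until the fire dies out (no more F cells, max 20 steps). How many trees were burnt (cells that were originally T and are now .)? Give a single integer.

Step 1: +2 fires, +1 burnt (F count now 2)
Step 2: +3 fires, +2 burnt (F count now 3)
Step 3: +3 fires, +3 burnt (F count now 3)
Step 4: +4 fires, +3 burnt (F count now 4)
Step 5: +2 fires, +4 burnt (F count now 2)
Step 6: +2 fires, +2 burnt (F count now 2)
Step 7: +1 fires, +2 burnt (F count now 1)
Step 8: +1 fires, +1 burnt (F count now 1)
Step 9: +1 fires, +1 burnt (F count now 1)
Step 10: +0 fires, +1 burnt (F count now 0)
Fire out after step 10
Initially T: 21, now '.': 28
Total burnt (originally-T cells now '.'): 19

Answer: 19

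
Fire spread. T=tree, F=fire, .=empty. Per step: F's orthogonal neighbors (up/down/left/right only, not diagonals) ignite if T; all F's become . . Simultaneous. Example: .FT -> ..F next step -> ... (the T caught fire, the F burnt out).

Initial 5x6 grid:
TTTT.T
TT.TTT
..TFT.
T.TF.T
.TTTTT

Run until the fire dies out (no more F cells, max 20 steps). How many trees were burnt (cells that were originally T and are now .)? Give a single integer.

Answer: 19

Derivation:
Step 1: +5 fires, +2 burnt (F count now 5)
Step 2: +4 fires, +5 burnt (F count now 4)
Step 3: +4 fires, +4 burnt (F count now 4)
Step 4: +3 fires, +4 burnt (F count now 3)
Step 5: +2 fires, +3 burnt (F count now 2)
Step 6: +1 fires, +2 burnt (F count now 1)
Step 7: +0 fires, +1 burnt (F count now 0)
Fire out after step 7
Initially T: 20, now '.': 29
Total burnt (originally-T cells now '.'): 19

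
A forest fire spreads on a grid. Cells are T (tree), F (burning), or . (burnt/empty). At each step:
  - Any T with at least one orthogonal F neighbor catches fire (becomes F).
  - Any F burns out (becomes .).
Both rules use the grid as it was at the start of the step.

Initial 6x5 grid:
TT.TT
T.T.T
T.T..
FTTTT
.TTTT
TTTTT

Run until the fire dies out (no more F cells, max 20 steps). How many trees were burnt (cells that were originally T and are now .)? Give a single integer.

Step 1: +2 fires, +1 burnt (F count now 2)
Step 2: +3 fires, +2 burnt (F count now 3)
Step 3: +5 fires, +3 burnt (F count now 5)
Step 4: +6 fires, +5 burnt (F count now 6)
Step 5: +2 fires, +6 burnt (F count now 2)
Step 6: +1 fires, +2 burnt (F count now 1)
Step 7: +0 fires, +1 burnt (F count now 0)
Fire out after step 7
Initially T: 22, now '.': 27
Total burnt (originally-T cells now '.'): 19

Answer: 19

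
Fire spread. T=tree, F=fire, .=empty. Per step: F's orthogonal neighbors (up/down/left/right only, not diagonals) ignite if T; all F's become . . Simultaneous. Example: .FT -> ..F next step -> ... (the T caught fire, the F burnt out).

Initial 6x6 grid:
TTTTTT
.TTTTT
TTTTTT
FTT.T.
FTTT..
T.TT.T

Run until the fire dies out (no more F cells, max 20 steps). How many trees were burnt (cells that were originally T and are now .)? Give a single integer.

Answer: 26

Derivation:
Step 1: +4 fires, +2 burnt (F count now 4)
Step 2: +3 fires, +4 burnt (F count now 3)
Step 3: +4 fires, +3 burnt (F count now 4)
Step 4: +4 fires, +4 burnt (F count now 4)
Step 5: +4 fires, +4 burnt (F count now 4)
Step 6: +4 fires, +4 burnt (F count now 4)
Step 7: +2 fires, +4 burnt (F count now 2)
Step 8: +1 fires, +2 burnt (F count now 1)
Step 9: +0 fires, +1 burnt (F count now 0)
Fire out after step 9
Initially T: 27, now '.': 35
Total burnt (originally-T cells now '.'): 26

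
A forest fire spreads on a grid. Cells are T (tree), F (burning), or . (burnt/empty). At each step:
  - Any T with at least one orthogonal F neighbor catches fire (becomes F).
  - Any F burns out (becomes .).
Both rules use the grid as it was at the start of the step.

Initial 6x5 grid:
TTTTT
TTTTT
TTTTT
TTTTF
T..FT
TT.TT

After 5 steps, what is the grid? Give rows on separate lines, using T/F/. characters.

Step 1: 4 trees catch fire, 2 burn out
  TTTTT
  TTTTT
  TTTTF
  TTTF.
  T...F
  TT.FT
Step 2: 4 trees catch fire, 4 burn out
  TTTTT
  TTTTF
  TTTF.
  TTF..
  T....
  TT..F
Step 3: 4 trees catch fire, 4 burn out
  TTTTF
  TTTF.
  TTF..
  TF...
  T....
  TT...
Step 4: 4 trees catch fire, 4 burn out
  TTTF.
  TTF..
  TF...
  F....
  T....
  TT...
Step 5: 4 trees catch fire, 4 burn out
  TTF..
  TF...
  F....
  .....
  F....
  TT...

TTF..
TF...
F....
.....
F....
TT...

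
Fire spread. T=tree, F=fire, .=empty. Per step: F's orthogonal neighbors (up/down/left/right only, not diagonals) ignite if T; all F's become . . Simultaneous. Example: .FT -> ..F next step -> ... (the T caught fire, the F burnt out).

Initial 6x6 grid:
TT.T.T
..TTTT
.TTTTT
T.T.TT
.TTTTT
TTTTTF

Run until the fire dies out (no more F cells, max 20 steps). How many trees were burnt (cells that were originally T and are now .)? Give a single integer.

Step 1: +2 fires, +1 burnt (F count now 2)
Step 2: +3 fires, +2 burnt (F count now 3)
Step 3: +4 fires, +3 burnt (F count now 4)
Step 4: +4 fires, +4 burnt (F count now 4)
Step 5: +6 fires, +4 burnt (F count now 6)
Step 6: +2 fires, +6 burnt (F count now 2)
Step 7: +3 fires, +2 burnt (F count now 3)
Step 8: +0 fires, +3 burnt (F count now 0)
Fire out after step 8
Initially T: 27, now '.': 33
Total burnt (originally-T cells now '.'): 24

Answer: 24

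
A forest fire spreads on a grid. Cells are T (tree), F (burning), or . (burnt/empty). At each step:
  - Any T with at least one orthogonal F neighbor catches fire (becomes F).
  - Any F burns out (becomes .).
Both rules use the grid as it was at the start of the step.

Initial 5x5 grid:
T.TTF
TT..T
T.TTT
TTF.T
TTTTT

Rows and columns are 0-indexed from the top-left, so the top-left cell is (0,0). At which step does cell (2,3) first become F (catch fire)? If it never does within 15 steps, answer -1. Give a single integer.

Step 1: cell (2,3)='T' (+5 fires, +2 burnt)
Step 2: cell (2,3)='F' (+6 fires, +5 burnt)
  -> target ignites at step 2
Step 3: cell (2,3)='.' (+4 fires, +6 burnt)
Step 4: cell (2,3)='.' (+1 fires, +4 burnt)
Step 5: cell (2,3)='.' (+2 fires, +1 burnt)
Step 6: cell (2,3)='.' (+0 fires, +2 burnt)
  fire out at step 6

2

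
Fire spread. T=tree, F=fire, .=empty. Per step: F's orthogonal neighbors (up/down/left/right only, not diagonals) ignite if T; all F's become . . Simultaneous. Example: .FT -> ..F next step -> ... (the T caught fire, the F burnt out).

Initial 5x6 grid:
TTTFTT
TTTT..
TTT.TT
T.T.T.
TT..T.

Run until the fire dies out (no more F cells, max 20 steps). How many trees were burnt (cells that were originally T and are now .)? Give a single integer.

Step 1: +3 fires, +1 burnt (F count now 3)
Step 2: +3 fires, +3 burnt (F count now 3)
Step 3: +3 fires, +3 burnt (F count now 3)
Step 4: +3 fires, +3 burnt (F count now 3)
Step 5: +1 fires, +3 burnt (F count now 1)
Step 6: +1 fires, +1 burnt (F count now 1)
Step 7: +1 fires, +1 burnt (F count now 1)
Step 8: +1 fires, +1 burnt (F count now 1)
Step 9: +0 fires, +1 burnt (F count now 0)
Fire out after step 9
Initially T: 20, now '.': 26
Total burnt (originally-T cells now '.'): 16

Answer: 16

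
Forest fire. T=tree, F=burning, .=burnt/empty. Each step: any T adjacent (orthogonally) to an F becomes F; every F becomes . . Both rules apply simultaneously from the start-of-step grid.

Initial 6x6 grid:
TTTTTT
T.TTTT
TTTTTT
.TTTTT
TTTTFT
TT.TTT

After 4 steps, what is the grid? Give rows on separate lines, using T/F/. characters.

Step 1: 4 trees catch fire, 1 burn out
  TTTTTT
  T.TTTT
  TTTTTT
  .TTTFT
  TTTF.F
  TT.TFT
Step 2: 6 trees catch fire, 4 burn out
  TTTTTT
  T.TTTT
  TTTTFT
  .TTF.F
  TTF...
  TT.F.F
Step 3: 5 trees catch fire, 6 burn out
  TTTTTT
  T.TTFT
  TTTF.F
  .TF...
  TF....
  TT....
Step 4: 7 trees catch fire, 5 burn out
  TTTTFT
  T.TF.F
  TTF...
  .F....
  F.....
  TF....

TTTTFT
T.TF.F
TTF...
.F....
F.....
TF....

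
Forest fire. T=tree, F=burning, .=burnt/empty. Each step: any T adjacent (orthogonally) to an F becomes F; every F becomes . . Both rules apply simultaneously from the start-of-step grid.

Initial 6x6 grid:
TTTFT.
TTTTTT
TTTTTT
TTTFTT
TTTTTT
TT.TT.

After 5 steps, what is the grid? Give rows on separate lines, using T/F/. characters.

Step 1: 7 trees catch fire, 2 burn out
  TTF.F.
  TTTFTT
  TTTFTT
  TTF.FT
  TTTFTT
  TT.TT.
Step 2: 10 trees catch fire, 7 burn out
  TF....
  TTF.FT
  TTF.FT
  TF...F
  TTF.FT
  TT.FT.
Step 3: 9 trees catch fire, 10 burn out
  F.....
  TF...F
  TF...F
  F.....
  TF...F
  TT..F.
Step 4: 4 trees catch fire, 9 burn out
  ......
  F.....
  F.....
  ......
  F.....
  TF....
Step 5: 1 trees catch fire, 4 burn out
  ......
  ......
  ......
  ......
  ......
  F.....

......
......
......
......
......
F.....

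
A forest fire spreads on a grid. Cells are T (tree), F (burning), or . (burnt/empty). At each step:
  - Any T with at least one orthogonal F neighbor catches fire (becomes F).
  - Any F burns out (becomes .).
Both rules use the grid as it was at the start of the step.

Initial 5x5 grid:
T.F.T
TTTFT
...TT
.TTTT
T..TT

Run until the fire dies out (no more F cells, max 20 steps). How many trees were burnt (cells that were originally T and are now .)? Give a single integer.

Answer: 14

Derivation:
Step 1: +3 fires, +2 burnt (F count now 3)
Step 2: +4 fires, +3 burnt (F count now 4)
Step 3: +4 fires, +4 burnt (F count now 4)
Step 4: +3 fires, +4 burnt (F count now 3)
Step 5: +0 fires, +3 burnt (F count now 0)
Fire out after step 5
Initially T: 15, now '.': 24
Total burnt (originally-T cells now '.'): 14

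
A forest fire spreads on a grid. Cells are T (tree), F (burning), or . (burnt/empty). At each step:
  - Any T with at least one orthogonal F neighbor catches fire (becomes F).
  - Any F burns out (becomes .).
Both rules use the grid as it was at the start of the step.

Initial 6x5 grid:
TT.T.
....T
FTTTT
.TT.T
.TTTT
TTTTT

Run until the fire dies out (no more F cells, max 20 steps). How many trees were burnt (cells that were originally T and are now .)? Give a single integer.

Step 1: +1 fires, +1 burnt (F count now 1)
Step 2: +2 fires, +1 burnt (F count now 2)
Step 3: +3 fires, +2 burnt (F count now 3)
Step 4: +3 fires, +3 burnt (F count now 3)
Step 5: +5 fires, +3 burnt (F count now 5)
Step 6: +2 fires, +5 burnt (F count now 2)
Step 7: +1 fires, +2 burnt (F count now 1)
Step 8: +0 fires, +1 burnt (F count now 0)
Fire out after step 8
Initially T: 20, now '.': 27
Total burnt (originally-T cells now '.'): 17

Answer: 17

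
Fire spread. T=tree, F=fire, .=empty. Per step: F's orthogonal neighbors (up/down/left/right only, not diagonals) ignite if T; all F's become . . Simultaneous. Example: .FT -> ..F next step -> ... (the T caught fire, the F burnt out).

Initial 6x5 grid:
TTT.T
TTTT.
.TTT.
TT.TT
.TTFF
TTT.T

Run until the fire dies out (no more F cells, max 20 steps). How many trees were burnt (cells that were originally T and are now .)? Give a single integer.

Step 1: +4 fires, +2 burnt (F count now 4)
Step 2: +3 fires, +4 burnt (F count now 3)
Step 3: +4 fires, +3 burnt (F count now 4)
Step 4: +4 fires, +4 burnt (F count now 4)
Step 5: +2 fires, +4 burnt (F count now 2)
Step 6: +2 fires, +2 burnt (F count now 2)
Step 7: +1 fires, +2 burnt (F count now 1)
Step 8: +0 fires, +1 burnt (F count now 0)
Fire out after step 8
Initially T: 21, now '.': 29
Total burnt (originally-T cells now '.'): 20

Answer: 20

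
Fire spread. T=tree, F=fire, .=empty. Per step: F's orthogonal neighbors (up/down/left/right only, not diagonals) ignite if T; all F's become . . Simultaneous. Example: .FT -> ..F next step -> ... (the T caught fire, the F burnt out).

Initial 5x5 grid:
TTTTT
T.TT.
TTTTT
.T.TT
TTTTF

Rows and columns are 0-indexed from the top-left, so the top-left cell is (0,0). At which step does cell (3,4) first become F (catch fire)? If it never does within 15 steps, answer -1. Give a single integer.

Step 1: cell (3,4)='F' (+2 fires, +1 burnt)
  -> target ignites at step 1
Step 2: cell (3,4)='.' (+3 fires, +2 burnt)
Step 3: cell (3,4)='.' (+2 fires, +3 burnt)
Step 4: cell (3,4)='.' (+4 fires, +2 burnt)
Step 5: cell (3,4)='.' (+3 fires, +4 burnt)
Step 6: cell (3,4)='.' (+3 fires, +3 burnt)
Step 7: cell (3,4)='.' (+2 fires, +3 burnt)
Step 8: cell (3,4)='.' (+1 fires, +2 burnt)
Step 9: cell (3,4)='.' (+0 fires, +1 burnt)
  fire out at step 9

1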